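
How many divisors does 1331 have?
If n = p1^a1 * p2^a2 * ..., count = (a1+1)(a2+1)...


1331 = 11^3
d(1331) = (3+1) = 4

4 divisors


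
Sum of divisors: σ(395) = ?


Divisors of 395: 1, 5, 79, 395
Sum = 1 + 5 + 79 + 395 = 480

σ(395) = 480


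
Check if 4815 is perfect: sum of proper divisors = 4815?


Proper divisors of 4815: 1, 3, 5, 9, 15, 45, 107, 321, 535, 963, 1605
Sum = 1 + 3 + 5 + 9 + 15 + 45 + 107 + 321 + 535 + 963 + 1605 = 3609

No, 4815 is not perfect (3609 ≠ 4815)


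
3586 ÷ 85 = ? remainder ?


3586 = 85 * 42 + 16
Check: 3570 + 16 = 3586

q = 42, r = 16


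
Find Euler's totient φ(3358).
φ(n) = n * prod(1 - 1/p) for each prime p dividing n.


3358 = 2 × 23 × 73
Prime factors: 2, 23, 73
φ(3358) = 3358 × (1-1/2) × (1-1/23) × (1-1/73)
= 3358 × 1/2 × 22/23 × 72/73 = 1584

φ(3358) = 1584


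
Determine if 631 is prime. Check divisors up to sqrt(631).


Check divisors up to sqrt(631) = 25.1197
No divisors found.
631 is prime.

Yes, 631 is prime


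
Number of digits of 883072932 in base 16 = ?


883072932 in base 16 = 34A29FA4
Number of digits = 8

8 digits (base 16)


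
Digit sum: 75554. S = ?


7 + 5 + 5 + 5 + 4 = 26


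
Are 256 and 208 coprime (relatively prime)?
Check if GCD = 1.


Euclidean algorithm:
256 = 1 * 208 + 48
208 = 4 * 48 + 16
48 = 3 * 16 + 0
GCD(256, 208) = 16

No, not coprime (GCD = 16)


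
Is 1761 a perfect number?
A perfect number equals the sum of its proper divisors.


Proper divisors of 1761: 1, 3, 587
Sum = 1 + 3 + 587 = 591

No, 1761 is not perfect (591 ≠ 1761)


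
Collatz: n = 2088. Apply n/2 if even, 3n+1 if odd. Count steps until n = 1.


2088 → 1044 → 522 → 261 → 784 → 392 → 196 → 98 → 49 → 148 → 74 → 37 → 112 → 56 → 28 → 14 → 7 → 22 → 11 → 34 → 17 → 52 → 26 → 13 → 40 → 20 → 10 → 5 → 16 → 8 → 4 → 2 → 1
Total steps = 32

32 steps


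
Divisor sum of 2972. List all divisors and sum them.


Divisors of 2972: 1, 2, 4, 743, 1486, 2972
Sum = 1 + 2 + 4 + 743 + 1486 + 2972 = 5208

σ(2972) = 5208


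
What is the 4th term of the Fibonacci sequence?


Sequence: 1, 1, 2, 3
F(4) = 3


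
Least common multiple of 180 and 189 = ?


GCD(180, 189) = 9
LCM = 180*189/9 = 34020/9 = 3780

LCM = 3780


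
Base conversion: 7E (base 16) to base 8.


7E (base 16) = 126 (decimal)
126 (decimal) = 176 (base 8)


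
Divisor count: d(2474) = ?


2474 = 2^1 × 1237^1
d(2474) = (1+1) × (1+1) = 4

4 divisors


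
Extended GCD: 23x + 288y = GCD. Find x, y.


Tabular extended Euclidean (each row: r = 23*s + 288*t):
r=23, s=1, t=0
r=288, s=0, t=1
q=0: r=23, s=1, t=0   [23*(1) + 288*(0) = 23]
q=12: r=12, s=-12, t=1   [23*(-12) + 288*(1) = 12]
q=1: r=11, s=13, t=-1   [23*(13) + 288*(-1) = 11]
q=1: r=1, s=-25, t=2   [23*(-25) + 288*(2) = 1]
q=11: r=0, s=288, t=-23   [23*(288) + 288*(-23) = 0]
GCD = 1; from the row with r=1: x=-25, y=2
Check: 23*(-25) + 288*(2) = -575 + 576 = 1

GCD = 1, x = -25, y = 2


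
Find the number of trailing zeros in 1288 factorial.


floor(1288/5) = 257
floor(1288/25) = 51
floor(1288/125) = 10
floor(1288/625) = 2
Total = 320

320 trailing zeros


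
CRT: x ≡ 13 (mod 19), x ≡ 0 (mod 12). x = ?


M = 19*12 = 228
M1 = M/19 = 12, M2 = M/12 = 19
M1^(-1) mod 19 = 8, M2^(-1) mod 12 = 7
x = 13*12*8 + 0*19*7 = 1248
1248 mod 228 = 108
Check: 108 mod 19 = 13 ✓, 108 mod 12 = 0 ✓

x ≡ 108 (mod 228)


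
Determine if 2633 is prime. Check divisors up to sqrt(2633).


Check divisors up to sqrt(2633) = 51.3128
No divisors found.
2633 is prime.

Yes, 2633 is prime


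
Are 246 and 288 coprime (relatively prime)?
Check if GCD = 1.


Euclidean algorithm:
288 = 1 * 246 + 42
246 = 5 * 42 + 36
42 = 1 * 36 + 6
36 = 6 * 6 + 0
GCD(246, 288) = 6

No, not coprime (GCD = 6)


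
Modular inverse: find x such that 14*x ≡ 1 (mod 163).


Use the extended Euclidean algorithm on (163, 14); each row r = 163*s + 14*t:
r=163, s=1, t=0
r=14, s=0, t=1
q=11: r=9, s=1, t=-11   [163*(1) + 14*(-11) = 9]
q=1: r=5, s=-1, t=12   [163*(-1) + 14*(12) = 5]
q=1: r=4, s=2, t=-23   [163*(2) + 14*(-23) = 4]
q=1: r=1, s=-3, t=35   [163*(-3) + 14*(35) = 1]
q=4: r=0, s=14, t=-163   [163*(14) + 14*(-163) = 0]
GCD = 1 with t = 35, so 14*(35) ≡ 1 (mod 163)
Inverse = 35 mod 163 = 35
Check: 14 * 35 = 490 ≡ 1 (mod 163)

14^(-1) ≡ 35 (mod 163)


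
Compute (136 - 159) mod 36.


136 - 159 = -23
-23 mod 36 = 13


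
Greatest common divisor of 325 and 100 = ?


325 = 3 * 100 + 25
100 = 4 * 25 + 0
GCD = 25


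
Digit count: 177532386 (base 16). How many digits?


177532386 in base 16 = A94EDE2
Number of digits = 7

7 digits (base 16)


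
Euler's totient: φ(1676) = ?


1676 = 2^2 × 419
Prime factors: 2, 419
φ(1676) = 1676 × (1-1/2) × (1-1/419)
= 1676 × 1/2 × 418/419 = 836

φ(1676) = 836


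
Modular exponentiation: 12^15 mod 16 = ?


12^1 mod 16 = 12
12^2 mod 16 = 0
12^3 mod 16 = 0
12^4 mod 16 = 0
12^5 mod 16 = 0
12^6 mod 16 = 0
12^7 mod 16 = 0
12^8 mod 16 = 0
12^9 mod 16 = 0
12^10 mod 16 = 0
12^11 mod 16 = 0
12^12 mod 16 = 0
12^13 mod 16 = 0
12^14 mod 16 = 0
12^15 mod 16 = 0


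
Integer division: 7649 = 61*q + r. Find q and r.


7649 = 61 * 125 + 24
Check: 7625 + 24 = 7649

q = 125, r = 24


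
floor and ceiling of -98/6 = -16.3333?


-98/6 = -16.3333
floor = -17
ceil = -16

floor = -17, ceil = -16


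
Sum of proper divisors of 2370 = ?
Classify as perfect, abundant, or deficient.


Proper divisors: 1, 2, 3, 5, 6, 10, 15, 30, 79, 158, 237, 395, 474, 790, 1185
Sum = 1 + 2 + 3 + 5 + 6 + 10 + 15 + 30 + 79 + 158 + 237 + 395 + 474 + 790 + 1185 = 3390
3390 > 2370 → abundant

s(2370) = 3390 (abundant)


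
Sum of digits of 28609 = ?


2 + 8 + 6 + 0 + 9 = 25


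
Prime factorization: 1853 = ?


1853 / 17 = 109
109 / 109 = 1
1853 = 17 × 109


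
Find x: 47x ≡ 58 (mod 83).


GCD(47, 83) = 1, unique solution
a^(-1) mod 83 = 53
x = 53 * 58 mod 83 = 3

x ≡ 3 (mod 83)


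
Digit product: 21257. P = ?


2 × 1 × 2 × 5 × 7 = 140


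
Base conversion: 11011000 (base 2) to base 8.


11011000 (base 2) = 216 (decimal)
216 (decimal) = 330 (base 8)


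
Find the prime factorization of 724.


724 / 2 = 362
362 / 2 = 181
181 / 181 = 1
724 = 2^2 × 181


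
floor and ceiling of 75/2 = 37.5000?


75/2 = 37.5000
floor = 37
ceil = 38

floor = 37, ceil = 38


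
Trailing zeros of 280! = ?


floor(280/5) = 56
floor(280/25) = 11
floor(280/125) = 2
Total = 69

69 trailing zeros


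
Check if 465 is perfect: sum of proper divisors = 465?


Proper divisors of 465: 1, 3, 5, 15, 31, 93, 155
Sum = 1 + 3 + 5 + 15 + 31 + 93 + 155 = 303

No, 465 is not perfect (303 ≠ 465)


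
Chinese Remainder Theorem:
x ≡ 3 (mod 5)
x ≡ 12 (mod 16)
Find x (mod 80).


M = 5*16 = 80
M1 = M/5 = 16, M2 = M/16 = 5
M1^(-1) mod 5 = 1, M2^(-1) mod 16 = 13
x = 3*16*1 + 12*5*13 = 828
828 mod 80 = 28
Check: 28 mod 5 = 3 ✓, 28 mod 16 = 12 ✓

x ≡ 28 (mod 80)


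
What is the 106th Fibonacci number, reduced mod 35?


F(k) mod 35 for k=1..106:
1, 1, 2, 3, 5, 8, 13, 21, 34, 20, 19, 4, 23, 27, 15, 7, 22, 29, 16, 10, 26, 1, 27, 28, 20, 13, 33, 11, 9, 20, 29, 14, 8, 22, 30, 17, 12, 29, 6, 0, 6, 6, 12, 18, 30, 13, 8, 21, 29, 15, 9, 24, 33, 22, 20, 7, 27, 34, 26, 25, 16, 6, 22, 28, 15, 8, 23, 31, 19, 15, 34, 14, 13, 27, 5, 32, 2, 34, 1, 0, 1, 1, 2, 3, 5, 8, 13, 21, 34, 20, 19, 4, 23, 27, 15, 7, 22, 29, 16, 10, 26, 1, 27, 28, 20, 13
F(106) mod 35 = 13


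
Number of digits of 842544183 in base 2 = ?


842544183 in base 2 = 110010001110000011010000110111
Number of digits = 30

30 digits (base 2)


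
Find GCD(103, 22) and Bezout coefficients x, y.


Tabular extended Euclidean (each row: r = 103*s + 22*t):
r=103, s=1, t=0
r=22, s=0, t=1
q=4: r=15, s=1, t=-4   [103*(1) + 22*(-4) = 15]
q=1: r=7, s=-1, t=5   [103*(-1) + 22*(5) = 7]
q=2: r=1, s=3, t=-14   [103*(3) + 22*(-14) = 1]
q=7: r=0, s=-22, t=103   [103*(-22) + 22*(103) = 0]
GCD = 1; from the row with r=1: x=3, y=-14
Check: 103*(3) + 22*(-14) = 309 - 308 = 1

GCD = 1, x = 3, y = -14


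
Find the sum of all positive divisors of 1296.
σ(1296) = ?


Divisors of 1296: 1, 2, 3, 4, 6, 8, 9, 12, 16, 18, 24, 27, 36, 48, 54, 72, 81, 108, 144, 162, 216, 324, 432, 648, 1296
Sum = 1 + 2 + 3 + 4 + 6 + 8 + 9 + 12 + 16 + 18 + 24 + 27 + 36 + 48 + 54 + 72 + 81 + 108 + 144 + 162 + 216 + 324 + 432 + 648 + 1296 = 3751

σ(1296) = 3751


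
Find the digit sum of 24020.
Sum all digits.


2 + 4 + 0 + 2 + 0 = 8


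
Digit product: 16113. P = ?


1 × 6 × 1 × 1 × 3 = 18


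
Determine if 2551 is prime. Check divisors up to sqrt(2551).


Check divisors up to sqrt(2551) = 50.5074
No divisors found.
2551 is prime.

Yes, 2551 is prime


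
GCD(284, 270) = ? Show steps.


284 = 1 * 270 + 14
270 = 19 * 14 + 4
14 = 3 * 4 + 2
4 = 2 * 2 + 0
GCD = 2


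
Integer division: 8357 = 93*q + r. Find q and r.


8357 = 93 * 89 + 80
Check: 8277 + 80 = 8357

q = 89, r = 80


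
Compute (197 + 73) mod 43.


197 + 73 = 270
270 mod 43 = 12


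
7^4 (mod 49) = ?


7^1 mod 49 = 7
7^2 mod 49 = 0
7^3 mod 49 = 0
7^4 mod 49 = 0


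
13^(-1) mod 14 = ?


Use the extended Euclidean algorithm on (14, 13); each row r = 14*s + 13*t:
r=14, s=1, t=0
r=13, s=0, t=1
q=1: r=1, s=1, t=-1   [14*(1) + 13*(-1) = 1]
q=13: r=0, s=-13, t=14   [14*(-13) + 13*(14) = 0]
GCD = 1 with t = -1, so 13*(-1) ≡ 1 (mod 14)
Inverse = -1 mod 14 = 13
Check: 13 * 13 = 169 ≡ 1 (mod 14)

13^(-1) ≡ 13 (mod 14)


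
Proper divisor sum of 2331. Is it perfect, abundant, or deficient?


Proper divisors: 1, 3, 7, 9, 21, 37, 63, 111, 259, 333, 777
Sum = 1 + 3 + 7 + 9 + 21 + 37 + 63 + 111 + 259 + 333 + 777 = 1621
1621 < 2331 → deficient

s(2331) = 1621 (deficient)


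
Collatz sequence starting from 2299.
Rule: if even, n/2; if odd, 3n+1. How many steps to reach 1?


2299 → 6898 → 3449 → 10348 → 5174 → 2587 → 7762 → 3881 → 11644 → 5822 → 2911 → 8734 → 4367 → 13102 → 6551 → 19654 → 9827 → 29482 → 14741 → 44224 → 22112 → 11056 → 5528 → 2764 → 1382 → 691 → 2074 → 1037 → 3112 → 1556 → 778 → 389 → 1168 → 584 → 292 → 146 → 73 → 220 → 110 → 55 → 166 → 83 → 250 → 125 → 376 → 188 → 94 → 47 → 142 → 71 → 214 → 107 → 322 → 161 → 484 → 242 → 121 → 364 → 182 → 91 → 274 → 137 → 412 → 206 → 103 → 310 → 155 → 466 → 233 → 700 → 350 → 175 → 526 → 263 → 790 → 395 → 1186 → 593 → 1780 → 890 → 445 → 1336 → 668 → 334 → 167 → 502 → 251 → 754 → 377 → 1132 → 566 → 283 → 850 → 425 → 1276 → 638 → 319 → 958 → 479 → 1438 → 719 → 2158 → 1079 → 3238 → 1619 → 4858 → 2429 → 7288 → 3644 → 1822 → 911 → 2734 → 1367 → 4102 → 2051 → 6154 → 3077 → 9232 → 4616 → 2308 → 1154 → 577 → 1732 → 866 → 433 → 1300 → 650 → 325 → 976 → 488 → 244 → 122 → 61 → 184 → 92 → 46 → 23 → 70 → 35 → 106 → 53 → 160 → 80 → 40 → 20 → 10 → 5 → 16 → 8 → 4 → 2 → 1
Total steps = 151

151 steps


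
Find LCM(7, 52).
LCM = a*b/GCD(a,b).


GCD(7, 52) = 1
LCM = 7*52/1 = 364/1 = 364

LCM = 364


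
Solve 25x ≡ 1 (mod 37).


GCD(25, 37) = 1, unique solution
a^(-1) mod 37 = 3
x = 3 * 1 mod 37 = 3

x ≡ 3 (mod 37)


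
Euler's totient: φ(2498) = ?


2498 = 2 × 1249
Prime factors: 2, 1249
φ(2498) = 2498 × (1-1/2) × (1-1/1249)
= 2498 × 1/2 × 1248/1249 = 1248

φ(2498) = 1248


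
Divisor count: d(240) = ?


240 = 2^4 × 3^1 × 5^1
d(240) = (4+1) × (1+1) × (1+1) = 20

20 divisors


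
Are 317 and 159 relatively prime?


Euclidean algorithm:
317 = 1 * 159 + 158
159 = 1 * 158 + 1
158 = 158 * 1 + 0
GCD(317, 159) = 1

Yes, coprime (GCD = 1)


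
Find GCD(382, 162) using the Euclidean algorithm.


382 = 2 * 162 + 58
162 = 2 * 58 + 46
58 = 1 * 46 + 12
46 = 3 * 12 + 10
12 = 1 * 10 + 2
10 = 5 * 2 + 0
GCD = 2


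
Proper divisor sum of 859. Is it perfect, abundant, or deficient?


Proper divisors: 1
Sum = 1 = 1
1 < 859 → deficient

s(859) = 1 (deficient)


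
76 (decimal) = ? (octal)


76 (base 10) = 76 (decimal)
76 (decimal) = 114 (base 8)


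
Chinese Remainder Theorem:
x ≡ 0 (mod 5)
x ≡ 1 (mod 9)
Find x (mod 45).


M = 5*9 = 45
M1 = M/5 = 9, M2 = M/9 = 5
M1^(-1) mod 5 = 4, M2^(-1) mod 9 = 2
x = 0*9*4 + 1*5*2 = 10
10 mod 45 = 10
Check: 10 mod 5 = 0 ✓, 10 mod 9 = 1 ✓

x ≡ 10 (mod 45)


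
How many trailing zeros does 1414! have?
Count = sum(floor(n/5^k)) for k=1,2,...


floor(1414/5) = 282
floor(1414/25) = 56
floor(1414/125) = 11
floor(1414/625) = 2
Total = 351

351 trailing zeros


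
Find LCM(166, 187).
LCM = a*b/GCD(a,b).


GCD(166, 187) = 1
LCM = 166*187/1 = 31042/1 = 31042

LCM = 31042


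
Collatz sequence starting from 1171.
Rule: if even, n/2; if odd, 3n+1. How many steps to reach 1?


1171 → 3514 → 1757 → 5272 → 2636 → 1318 → 659 → 1978 → 989 → 2968 → 1484 → 742 → 371 → 1114 → 557 → 1672 → 836 → 418 → 209 → 628 → 314 → 157 → 472 → 236 → 118 → 59 → 178 → 89 → 268 → 134 → 67 → 202 → 101 → 304 → 152 → 76 → 38 → 19 → 58 → 29 → 88 → 44 → 22 → 11 → 34 → 17 → 52 → 26 → 13 → 40 → 20 → 10 → 5 → 16 → 8 → 4 → 2 → 1
Total steps = 57

57 steps


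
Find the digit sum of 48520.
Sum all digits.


4 + 8 + 5 + 2 + 0 = 19


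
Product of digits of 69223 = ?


6 × 9 × 2 × 2 × 3 = 648


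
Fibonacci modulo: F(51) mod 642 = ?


F(k) mod 642 for k=1..51:
1, 1, 2, 3, 5, 8, 13, 21, 34, 55, 89, 144, 233, 377, 610, 345, 313, 16, 329, 345, 32, 377, 409, 144, 553, 55, 608, 21, 629, 8, 637, 3, 640, 1, 641, 0, 641, 641, 640, 639, 637, 634, 629, 621, 608, 587, 553, 498, 409, 265, 32
F(51) mod 642 = 32


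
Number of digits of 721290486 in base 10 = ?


721290486 has 9 digits in base 10
floor(log10(721290486)) + 1 = floor(8.8581) + 1 = 9

9 digits (base 10)


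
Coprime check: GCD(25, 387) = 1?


Euclidean algorithm:
387 = 15 * 25 + 12
25 = 2 * 12 + 1
12 = 12 * 1 + 0
GCD(25, 387) = 1

Yes, coprime (GCD = 1)


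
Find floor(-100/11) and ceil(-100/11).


-100/11 = -9.0909
floor = -10
ceil = -9

floor = -10, ceil = -9


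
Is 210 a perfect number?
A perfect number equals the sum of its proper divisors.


Proper divisors of 210: 1, 2, 3, 5, 6, 7, 10, 14, 15, 21, 30, 35, 42, 70, 105
Sum = 1 + 2 + 3 + 5 + 6 + 7 + 10 + 14 + 15 + 21 + 30 + 35 + 42 + 70 + 105 = 366

No, 210 is not perfect (366 ≠ 210)


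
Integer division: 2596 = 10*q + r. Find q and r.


2596 = 10 * 259 + 6
Check: 2590 + 6 = 2596

q = 259, r = 6


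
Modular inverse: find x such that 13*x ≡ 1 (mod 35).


Use the extended Euclidean algorithm on (35, 13); each row r = 35*s + 13*t:
r=35, s=1, t=0
r=13, s=0, t=1
q=2: r=9, s=1, t=-2   [35*(1) + 13*(-2) = 9]
q=1: r=4, s=-1, t=3   [35*(-1) + 13*(3) = 4]
q=2: r=1, s=3, t=-8   [35*(3) + 13*(-8) = 1]
q=4: r=0, s=-13, t=35   [35*(-13) + 13*(35) = 0]
GCD = 1 with t = -8, so 13*(-8) ≡ 1 (mod 35)
Inverse = -8 mod 35 = 27
Check: 13 * 27 = 351 ≡ 1 (mod 35)

13^(-1) ≡ 27 (mod 35)


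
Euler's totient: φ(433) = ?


433 = 433
Prime factors: 433
φ(433) = 433 × (1-1/433)
= 433 × 432/433 = 432

φ(433) = 432


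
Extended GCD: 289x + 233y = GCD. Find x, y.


Tabular extended Euclidean (each row: r = 289*s + 233*t):
r=289, s=1, t=0
r=233, s=0, t=1
q=1: r=56, s=1, t=-1   [289*(1) + 233*(-1) = 56]
q=4: r=9, s=-4, t=5   [289*(-4) + 233*(5) = 9]
q=6: r=2, s=25, t=-31   [289*(25) + 233*(-31) = 2]
q=4: r=1, s=-104, t=129   [289*(-104) + 233*(129) = 1]
q=2: r=0, s=233, t=-289   [289*(233) + 233*(-289) = 0]
GCD = 1; from the row with r=1: x=-104, y=129
Check: 289*(-104) + 233*(129) = -30056 + 30057 = 1

GCD = 1, x = -104, y = 129


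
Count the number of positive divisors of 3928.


3928 = 2^3 × 491^1
d(3928) = (3+1) × (1+1) = 8

8 divisors


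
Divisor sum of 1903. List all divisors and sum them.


Divisors of 1903: 1, 11, 173, 1903
Sum = 1 + 11 + 173 + 1903 = 2088

σ(1903) = 2088


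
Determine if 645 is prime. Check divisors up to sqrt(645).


645 / 3 = 215 (exact division)
645 is NOT prime.

No, 645 is not prime


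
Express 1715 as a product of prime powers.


1715 / 5 = 343
343 / 7 = 49
49 / 7 = 7
7 / 7 = 1
1715 = 5 × 7^3


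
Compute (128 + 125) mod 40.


128 + 125 = 253
253 mod 40 = 13


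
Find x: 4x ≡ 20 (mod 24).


GCD(4, 24) = 4 divides 20
Divide: 1x ≡ 5 (mod 6)
x ≡ 5 (mod 6)


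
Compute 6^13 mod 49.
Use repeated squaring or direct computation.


6^1 mod 49 = 6
6^2 mod 49 = 36
6^3 mod 49 = 20
6^4 mod 49 = 22
6^5 mod 49 = 34
6^6 mod 49 = 8
6^7 mod 49 = 48
6^8 mod 49 = 43
6^9 mod 49 = 13
6^10 mod 49 = 29
6^11 mod 49 = 27
6^12 mod 49 = 15
6^13 mod 49 = 41


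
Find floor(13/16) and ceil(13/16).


13/16 = 0.8125
floor = 0
ceil = 1

floor = 0, ceil = 1


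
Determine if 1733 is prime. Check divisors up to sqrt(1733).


Check divisors up to sqrt(1733) = 41.6293
No divisors found.
1733 is prime.

Yes, 1733 is prime


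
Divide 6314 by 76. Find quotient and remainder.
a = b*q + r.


6314 = 76 * 83 + 6
Check: 6308 + 6 = 6314

q = 83, r = 6


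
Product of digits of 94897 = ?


9 × 4 × 8 × 9 × 7 = 18144


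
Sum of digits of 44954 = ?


4 + 4 + 9 + 5 + 4 = 26


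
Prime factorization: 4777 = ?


4777 / 17 = 281
281 / 281 = 1
4777 = 17 × 281


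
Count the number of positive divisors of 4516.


4516 = 2^2 × 1129^1
d(4516) = (2+1) × (1+1) = 6

6 divisors


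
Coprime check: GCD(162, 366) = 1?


Euclidean algorithm:
366 = 2 * 162 + 42
162 = 3 * 42 + 36
42 = 1 * 36 + 6
36 = 6 * 6 + 0
GCD(162, 366) = 6

No, not coprime (GCD = 6)


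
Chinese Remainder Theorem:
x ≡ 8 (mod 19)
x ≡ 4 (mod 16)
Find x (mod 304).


M = 19*16 = 304
M1 = M/19 = 16, M2 = M/16 = 19
M1^(-1) mod 19 = 6, M2^(-1) mod 16 = 11
x = 8*16*6 + 4*19*11 = 1604
1604 mod 304 = 84
Check: 84 mod 19 = 8 ✓, 84 mod 16 = 4 ✓

x ≡ 84 (mod 304)


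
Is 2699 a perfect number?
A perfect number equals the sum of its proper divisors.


Proper divisors of 2699: 1
Sum = 1 = 1

No, 2699 is not perfect (1 ≠ 2699)


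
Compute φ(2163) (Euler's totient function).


2163 = 3 × 7 × 103
Prime factors: 3, 7, 103
φ(2163) = 2163 × (1-1/3) × (1-1/7) × (1-1/103)
= 2163 × 2/3 × 6/7 × 102/103 = 1224

φ(2163) = 1224


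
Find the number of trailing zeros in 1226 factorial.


floor(1226/5) = 245
floor(1226/25) = 49
floor(1226/125) = 9
floor(1226/625) = 1
Total = 304

304 trailing zeros


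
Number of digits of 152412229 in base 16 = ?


152412229 in base 16 = 915A045
Number of digits = 7

7 digits (base 16)


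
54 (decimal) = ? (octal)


54 (base 10) = 54 (decimal)
54 (decimal) = 66 (base 8)


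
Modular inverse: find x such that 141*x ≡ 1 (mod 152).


Use the extended Euclidean algorithm on (152, 141); each row r = 152*s + 141*t:
r=152, s=1, t=0
r=141, s=0, t=1
q=1: r=11, s=1, t=-1   [152*(1) + 141*(-1) = 11]
q=12: r=9, s=-12, t=13   [152*(-12) + 141*(13) = 9]
q=1: r=2, s=13, t=-14   [152*(13) + 141*(-14) = 2]
q=4: r=1, s=-64, t=69   [152*(-64) + 141*(69) = 1]
q=2: r=0, s=141, t=-152   [152*(141) + 141*(-152) = 0]
GCD = 1 with t = 69, so 141*(69) ≡ 1 (mod 152)
Inverse = 69 mod 152 = 69
Check: 141 * 69 = 9729 ≡ 1 (mod 152)

141^(-1) ≡ 69 (mod 152)


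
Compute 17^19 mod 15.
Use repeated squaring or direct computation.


17^1 mod 15 = 2
17^2 mod 15 = 4
17^3 mod 15 = 8
17^4 mod 15 = 1
17^5 mod 15 = 2
17^6 mod 15 = 4
17^7 mod 15 = 8
17^8 mod 15 = 1
17^9 mod 15 = 2
17^10 mod 15 = 4
17^11 mod 15 = 8
17^12 mod 15 = 1
17^13 mod 15 = 2
17^14 mod 15 = 4
17^15 mod 15 = 8
17^16 mod 15 = 1
17^17 mod 15 = 2
17^18 mod 15 = 4
17^19 mod 15 = 8


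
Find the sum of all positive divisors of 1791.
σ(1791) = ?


Divisors of 1791: 1, 3, 9, 199, 597, 1791
Sum = 1 + 3 + 9 + 199 + 597 + 1791 = 2600

σ(1791) = 2600


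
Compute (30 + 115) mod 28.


30 + 115 = 145
145 mod 28 = 5


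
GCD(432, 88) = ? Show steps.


432 = 4 * 88 + 80
88 = 1 * 80 + 8
80 = 10 * 8 + 0
GCD = 8


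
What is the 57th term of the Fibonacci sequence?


Sequence: 1, 1, 2, 3, 5, 8, 13, 21, 34, 55, 89, 144, 233, 377, 610, 987, 1597, 2584, 4181, 6765, 10946, 17711, 28657, 46368, 75025, 121393, 196418, 317811, 514229, 832040, 1346269, 2178309, 3524578, 5702887, 9227465, 14930352, 24157817, 39088169, 63245986, 102334155, 165580141, 267914296, 433494437, 701408733, 1134903170, 1836311903, 2971215073, 4807526976, 7778742049, 12586269025, 20365011074, 32951280099, 53316291173, 86267571272, 139583862445, 225851433717, 365435296162
F(57) = 365435296162


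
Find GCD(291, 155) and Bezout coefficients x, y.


Tabular extended Euclidean (each row: r = 291*s + 155*t):
r=291, s=1, t=0
r=155, s=0, t=1
q=1: r=136, s=1, t=-1   [291*(1) + 155*(-1) = 136]
q=1: r=19, s=-1, t=2   [291*(-1) + 155*(2) = 19]
q=7: r=3, s=8, t=-15   [291*(8) + 155*(-15) = 3]
q=6: r=1, s=-49, t=92   [291*(-49) + 155*(92) = 1]
q=3: r=0, s=155, t=-291   [291*(155) + 155*(-291) = 0]
GCD = 1; from the row with r=1: x=-49, y=92
Check: 291*(-49) + 155*(92) = -14259 + 14260 = 1

GCD = 1, x = -49, y = 92


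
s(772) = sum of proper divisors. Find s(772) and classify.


Proper divisors: 1, 2, 4, 193, 386
Sum = 1 + 2 + 4 + 193 + 386 = 586
586 < 772 → deficient

s(772) = 586 (deficient)


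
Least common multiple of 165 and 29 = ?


GCD(165, 29) = 1
LCM = 165*29/1 = 4785/1 = 4785

LCM = 4785


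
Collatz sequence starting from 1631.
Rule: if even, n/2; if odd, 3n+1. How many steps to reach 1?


1631 → 4894 → 2447 → 7342 → 3671 → 11014 → 5507 → 16522 → 8261 → 24784 → 12392 → 6196 → 3098 → 1549 → 4648 → 2324 → 1162 → 581 → 1744 → 872 → 436 → 218 → 109 → 328 → 164 → 82 → 41 → 124 → 62 → 31 → 94 → 47 → 142 → 71 → 214 → 107 → 322 → 161 → 484 → 242 → 121 → 364 → 182 → 91 → 274 → 137 → 412 → 206 → 103 → 310 → 155 → 466 → 233 → 700 → 350 → 175 → 526 → 263 → 790 → 395 → 1186 → 593 → 1780 → 890 → 445 → 1336 → 668 → 334 → 167 → 502 → 251 → 754 → 377 → 1132 → 566 → 283 → 850 → 425 → 1276 → 638 → 319 → 958 → 479 → 1438 → 719 → 2158 → 1079 → 3238 → 1619 → 4858 → 2429 → 7288 → 3644 → 1822 → 911 → 2734 → 1367 → 4102 → 2051 → 6154 → 3077 → 9232 → 4616 → 2308 → 1154 → 577 → 1732 → 866 → 433 → 1300 → 650 → 325 → 976 → 488 → 244 → 122 → 61 → 184 → 92 → 46 → 23 → 70 → 35 → 106 → 53 → 160 → 80 → 40 → 20 → 10 → 5 → 16 → 8 → 4 → 2 → 1
Total steps = 135

135 steps


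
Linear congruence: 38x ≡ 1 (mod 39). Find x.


GCD(38, 39) = 1, unique solution
a^(-1) mod 39 = 38
x = 38 * 1 mod 39 = 38

x ≡ 38 (mod 39)


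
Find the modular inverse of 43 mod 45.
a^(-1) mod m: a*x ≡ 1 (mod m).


Use the extended Euclidean algorithm on (45, 43); each row r = 45*s + 43*t:
r=45, s=1, t=0
r=43, s=0, t=1
q=1: r=2, s=1, t=-1   [45*(1) + 43*(-1) = 2]
q=21: r=1, s=-21, t=22   [45*(-21) + 43*(22) = 1]
q=2: r=0, s=43, t=-45   [45*(43) + 43*(-45) = 0]
GCD = 1 with t = 22, so 43*(22) ≡ 1 (mod 45)
Inverse = 22 mod 45 = 22
Check: 43 * 22 = 946 ≡ 1 (mod 45)

43^(-1) ≡ 22 (mod 45)


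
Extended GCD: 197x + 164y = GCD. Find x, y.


Tabular extended Euclidean (each row: r = 197*s + 164*t):
r=197, s=1, t=0
r=164, s=0, t=1
q=1: r=33, s=1, t=-1   [197*(1) + 164*(-1) = 33]
q=4: r=32, s=-4, t=5   [197*(-4) + 164*(5) = 32]
q=1: r=1, s=5, t=-6   [197*(5) + 164*(-6) = 1]
q=32: r=0, s=-164, t=197   [197*(-164) + 164*(197) = 0]
GCD = 1; from the row with r=1: x=5, y=-6
Check: 197*(5) + 164*(-6) = 985 - 984 = 1

GCD = 1, x = 5, y = -6


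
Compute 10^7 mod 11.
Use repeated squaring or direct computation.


10^1 mod 11 = 10
10^2 mod 11 = 1
10^3 mod 11 = 10
10^4 mod 11 = 1
10^5 mod 11 = 10
10^6 mod 11 = 1
10^7 mod 11 = 10


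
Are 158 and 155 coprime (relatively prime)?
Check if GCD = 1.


Euclidean algorithm:
158 = 1 * 155 + 3
155 = 51 * 3 + 2
3 = 1 * 2 + 1
2 = 2 * 1 + 0
GCD(158, 155) = 1

Yes, coprime (GCD = 1)


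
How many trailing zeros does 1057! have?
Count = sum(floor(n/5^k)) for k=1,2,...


floor(1057/5) = 211
floor(1057/25) = 42
floor(1057/125) = 8
floor(1057/625) = 1
Total = 262

262 trailing zeros


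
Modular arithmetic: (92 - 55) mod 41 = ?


92 - 55 = 37
37 mod 41 = 37


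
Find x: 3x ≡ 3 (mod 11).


GCD(3, 11) = 1, unique solution
a^(-1) mod 11 = 4
x = 4 * 3 mod 11 = 1

x ≡ 1 (mod 11)


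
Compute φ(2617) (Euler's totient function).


2617 = 2617
Prime factors: 2617
φ(2617) = 2617 × (1-1/2617)
= 2617 × 2616/2617 = 2616

φ(2617) = 2616


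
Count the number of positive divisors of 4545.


4545 = 3^2 × 5^1 × 101^1
d(4545) = (2+1) × (1+1) × (1+1) = 12

12 divisors


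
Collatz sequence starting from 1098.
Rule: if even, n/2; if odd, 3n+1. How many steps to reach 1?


1098 → 549 → 1648 → 824 → 412 → 206 → 103 → 310 → 155 → 466 → 233 → 700 → 350 → 175 → 526 → 263 → 790 → 395 → 1186 → 593 → 1780 → 890 → 445 → 1336 → 668 → 334 → 167 → 502 → 251 → 754 → 377 → 1132 → 566 → 283 → 850 → 425 → 1276 → 638 → 319 → 958 → 479 → 1438 → 719 → 2158 → 1079 → 3238 → 1619 → 4858 → 2429 → 7288 → 3644 → 1822 → 911 → 2734 → 1367 → 4102 → 2051 → 6154 → 3077 → 9232 → 4616 → 2308 → 1154 → 577 → 1732 → 866 → 433 → 1300 → 650 → 325 → 976 → 488 → 244 → 122 → 61 → 184 → 92 → 46 → 23 → 70 → 35 → 106 → 53 → 160 → 80 → 40 → 20 → 10 → 5 → 16 → 8 → 4 → 2 → 1
Total steps = 93

93 steps


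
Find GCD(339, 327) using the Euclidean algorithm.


339 = 1 * 327 + 12
327 = 27 * 12 + 3
12 = 4 * 3 + 0
GCD = 3


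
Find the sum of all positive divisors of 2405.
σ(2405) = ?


Divisors of 2405: 1, 5, 13, 37, 65, 185, 481, 2405
Sum = 1 + 5 + 13 + 37 + 65 + 185 + 481 + 2405 = 3192

σ(2405) = 3192


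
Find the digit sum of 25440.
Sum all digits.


2 + 5 + 4 + 4 + 0 = 15


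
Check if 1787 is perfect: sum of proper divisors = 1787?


Proper divisors of 1787: 1
Sum = 1 = 1

No, 1787 is not perfect (1 ≠ 1787)


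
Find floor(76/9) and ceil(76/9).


76/9 = 8.4444
floor = 8
ceil = 9

floor = 8, ceil = 9


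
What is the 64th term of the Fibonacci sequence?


Sequence: 1, 1, 2, 3, 5, 8, 13, 21, 34, 55, 89, 144, 233, 377, 610, 987, 1597, 2584, 4181, 6765, 10946, 17711, 28657, 46368, 75025, 121393, 196418, 317811, 514229, 832040, 1346269, 2178309, 3524578, 5702887, 9227465, 14930352, 24157817, 39088169, 63245986, 102334155, 165580141, 267914296, 433494437, 701408733, 1134903170, 1836311903, 2971215073, 4807526976, 7778742049, 12586269025, 20365011074, 32951280099, 53316291173, 86267571272, 139583862445, 225851433717, 365435296162, 591286729879, 956722026041, 1548008755920, 2504730781961, 4052739537881, 6557470319842, 10610209857723
F(64) = 10610209857723


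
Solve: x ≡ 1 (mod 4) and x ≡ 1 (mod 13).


M = 4*13 = 52
M1 = M/4 = 13, M2 = M/13 = 4
M1^(-1) mod 4 = 1, M2^(-1) mod 13 = 10
x = 1*13*1 + 1*4*10 = 53
53 mod 52 = 1
Check: 1 mod 4 = 1 ✓, 1 mod 13 = 1 ✓

x ≡ 1 (mod 52)


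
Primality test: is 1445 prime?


1445 / 5 = 289 (exact division)
1445 is NOT prime.

No, 1445 is not prime


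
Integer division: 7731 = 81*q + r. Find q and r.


7731 = 81 * 95 + 36
Check: 7695 + 36 = 7731

q = 95, r = 36


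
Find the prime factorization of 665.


665 / 5 = 133
133 / 7 = 19
19 / 19 = 1
665 = 5 × 7 × 19


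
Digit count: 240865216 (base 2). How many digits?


240865216 in base 2 = 1110010110110100111111000000
Number of digits = 28

28 digits (base 2)


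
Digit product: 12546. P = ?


1 × 2 × 5 × 4 × 6 = 240


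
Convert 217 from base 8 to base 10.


217 (base 8) = 143 (decimal)
143 (decimal) = 143 (base 10)


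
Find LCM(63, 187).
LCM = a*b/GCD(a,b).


GCD(63, 187) = 1
LCM = 63*187/1 = 11781/1 = 11781

LCM = 11781


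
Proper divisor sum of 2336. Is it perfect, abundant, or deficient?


Proper divisors: 1, 2, 4, 8, 16, 32, 73, 146, 292, 584, 1168
Sum = 1 + 2 + 4 + 8 + 16 + 32 + 73 + 146 + 292 + 584 + 1168 = 2326
2326 < 2336 → deficient

s(2336) = 2326 (deficient)


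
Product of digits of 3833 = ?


3 × 8 × 3 × 3 = 216


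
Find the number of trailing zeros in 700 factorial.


floor(700/5) = 140
floor(700/25) = 28
floor(700/125) = 5
floor(700/625) = 1
Total = 174

174 trailing zeros


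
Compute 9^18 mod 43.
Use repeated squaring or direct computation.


9^1 mod 43 = 9
9^2 mod 43 = 38
9^3 mod 43 = 41
9^4 mod 43 = 25
9^5 mod 43 = 10
9^6 mod 43 = 4
9^7 mod 43 = 36
9^8 mod 43 = 23
9^9 mod 43 = 35
9^10 mod 43 = 14
9^11 mod 43 = 40
9^12 mod 43 = 16
9^13 mod 43 = 15
9^14 mod 43 = 6
9^15 mod 43 = 11
9^16 mod 43 = 13
9^17 mod 43 = 31
9^18 mod 43 = 21


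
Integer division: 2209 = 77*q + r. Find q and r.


2209 = 77 * 28 + 53
Check: 2156 + 53 = 2209

q = 28, r = 53


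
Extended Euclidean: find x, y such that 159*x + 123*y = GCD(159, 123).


Tabular extended Euclidean (each row: r = 159*s + 123*t):
r=159, s=1, t=0
r=123, s=0, t=1
q=1: r=36, s=1, t=-1   [159*(1) + 123*(-1) = 36]
q=3: r=15, s=-3, t=4   [159*(-3) + 123*(4) = 15]
q=2: r=6, s=7, t=-9   [159*(7) + 123*(-9) = 6]
q=2: r=3, s=-17, t=22   [159*(-17) + 123*(22) = 3]
q=2: r=0, s=41, t=-53   [159*(41) + 123*(-53) = 0]
GCD = 3; from the row with r=3: x=-17, y=22
Check: 159*(-17) + 123*(22) = -2703 + 2706 = 3

GCD = 3, x = -17, y = 22


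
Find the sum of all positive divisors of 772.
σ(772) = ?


Divisors of 772: 1, 2, 4, 193, 386, 772
Sum = 1 + 2 + 4 + 193 + 386 + 772 = 1358

σ(772) = 1358


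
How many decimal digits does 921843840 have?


921843840 has 9 digits in base 10
floor(log10(921843840)) + 1 = floor(8.9647) + 1 = 9

9 digits (base 10)


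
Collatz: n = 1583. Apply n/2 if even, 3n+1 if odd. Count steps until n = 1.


1583 → 4750 → 2375 → 7126 → 3563 → 10690 → 5345 → 16036 → 8018 → 4009 → 12028 → 6014 → 3007 → 9022 → 4511 → 13534 → 6767 → 20302 → 10151 → 30454 → 15227 → 45682 → 22841 → 68524 → 34262 → 17131 → 51394 → 25697 → 77092 → 38546 → 19273 → 57820 → 28910 → 14455 → 43366 → 21683 → 65050 → 32525 → 97576 → 48788 → 24394 → 12197 → 36592 → 18296 → 9148 → 4574 → 2287 → 6862 → 3431 → 10294 → 5147 → 15442 → 7721 → 23164 → 11582 → 5791 → 17374 → 8687 → 26062 → 13031 → 39094 → 19547 → 58642 → 29321 → 87964 → 43982 → 21991 → 65974 → 32987 → 98962 → 49481 → 148444 → 74222 → 37111 → 111334 → 55667 → 167002 → 83501 → 250504 → 125252 → 62626 → 31313 → 93940 → 46970 → 23485 → 70456 → 35228 → 17614 → 8807 → 26422 → 13211 → 39634 → 19817 → 59452 → 29726 → 14863 → 44590 → 22295 → 66886 → 33443 → 100330 → 50165 → 150496 → 75248 → 37624 → 18812 → 9406 → 4703 → 14110 → 7055 → 21166 → 10583 → 31750 → 15875 → 47626 → 23813 → 71440 → 35720 → 17860 → 8930 → 4465 → 13396 → 6698 → 3349 → 10048 → 5024 → 2512 → 1256 → 628 → 314 → 157 → 472 → 236 → 118 → 59 → 178 → 89 → 268 → 134 → 67 → 202 → 101 → 304 → 152 → 76 → 38 → 19 → 58 → 29 → 88 → 44 → 22 → 11 → 34 → 17 → 52 → 26 → 13 → 40 → 20 → 10 → 5 → 16 → 8 → 4 → 2 → 1
Total steps = 166

166 steps


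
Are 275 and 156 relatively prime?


Euclidean algorithm:
275 = 1 * 156 + 119
156 = 1 * 119 + 37
119 = 3 * 37 + 8
37 = 4 * 8 + 5
8 = 1 * 5 + 3
5 = 1 * 3 + 2
3 = 1 * 2 + 1
2 = 2 * 1 + 0
GCD(275, 156) = 1

Yes, coprime (GCD = 1)


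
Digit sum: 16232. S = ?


1 + 6 + 2 + 3 + 2 = 14


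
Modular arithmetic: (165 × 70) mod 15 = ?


165 × 70 = 11550
11550 mod 15 = 0


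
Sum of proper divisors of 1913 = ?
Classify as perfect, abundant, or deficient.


Proper divisors: 1
Sum = 1 = 1
1 < 1913 → deficient

s(1913) = 1 (deficient)


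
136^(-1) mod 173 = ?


Use the extended Euclidean algorithm on (173, 136); each row r = 173*s + 136*t:
r=173, s=1, t=0
r=136, s=0, t=1
q=1: r=37, s=1, t=-1   [173*(1) + 136*(-1) = 37]
q=3: r=25, s=-3, t=4   [173*(-3) + 136*(4) = 25]
q=1: r=12, s=4, t=-5   [173*(4) + 136*(-5) = 12]
q=2: r=1, s=-11, t=14   [173*(-11) + 136*(14) = 1]
q=12: r=0, s=136, t=-173   [173*(136) + 136*(-173) = 0]
GCD = 1 with t = 14, so 136*(14) ≡ 1 (mod 173)
Inverse = 14 mod 173 = 14
Check: 136 * 14 = 1904 ≡ 1 (mod 173)

136^(-1) ≡ 14 (mod 173)


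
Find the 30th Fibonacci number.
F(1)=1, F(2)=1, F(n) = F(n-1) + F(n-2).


Sequence: 1, 1, 2, 3, 5, 8, 13, 21, 34, 55, 89, 144, 233, 377, 610, 987, 1597, 2584, 4181, 6765, 10946, 17711, 28657, 46368, 75025, 121393, 196418, 317811, 514229, 832040
F(30) = 832040


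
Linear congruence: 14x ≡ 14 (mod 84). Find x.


GCD(14, 84) = 14 divides 14
Divide: 1x ≡ 1 (mod 6)
x ≡ 1 (mod 6)


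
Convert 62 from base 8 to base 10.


62 (base 8) = 50 (decimal)
50 (decimal) = 50 (base 10)


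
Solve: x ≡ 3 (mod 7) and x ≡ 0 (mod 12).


M = 7*12 = 84
M1 = M/7 = 12, M2 = M/12 = 7
M1^(-1) mod 7 = 3, M2^(-1) mod 12 = 7
x = 3*12*3 + 0*7*7 = 108
108 mod 84 = 24
Check: 24 mod 7 = 3 ✓, 24 mod 12 = 0 ✓

x ≡ 24 (mod 84)


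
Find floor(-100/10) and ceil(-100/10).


-100/10 = -10.0000
floor = -10
ceil = -10

floor = -10, ceil = -10


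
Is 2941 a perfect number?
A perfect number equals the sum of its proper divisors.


Proper divisors of 2941: 1, 17, 173
Sum = 1 + 17 + 173 = 191

No, 2941 is not perfect (191 ≠ 2941)


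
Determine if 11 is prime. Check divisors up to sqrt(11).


Check divisors up to sqrt(11) = 3.3166
No divisors found.
11 is prime.

Yes, 11 is prime


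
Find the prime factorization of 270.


270 / 2 = 135
135 / 3 = 45
45 / 3 = 15
15 / 3 = 5
5 / 5 = 1
270 = 2 × 3^3 × 5


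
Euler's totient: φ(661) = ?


661 = 661
Prime factors: 661
φ(661) = 661 × (1-1/661)
= 661 × 660/661 = 660

φ(661) = 660


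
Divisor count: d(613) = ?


613 = 613^1
d(613) = (1+1) = 2

2 divisors


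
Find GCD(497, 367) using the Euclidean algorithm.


497 = 1 * 367 + 130
367 = 2 * 130 + 107
130 = 1 * 107 + 23
107 = 4 * 23 + 15
23 = 1 * 15 + 8
15 = 1 * 8 + 7
8 = 1 * 7 + 1
7 = 7 * 1 + 0
GCD = 1


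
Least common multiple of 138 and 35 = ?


GCD(138, 35) = 1
LCM = 138*35/1 = 4830/1 = 4830

LCM = 4830


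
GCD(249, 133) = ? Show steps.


249 = 1 * 133 + 116
133 = 1 * 116 + 17
116 = 6 * 17 + 14
17 = 1 * 14 + 3
14 = 4 * 3 + 2
3 = 1 * 2 + 1
2 = 2 * 1 + 0
GCD = 1


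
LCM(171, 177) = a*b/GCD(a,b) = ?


GCD(171, 177) = 3
LCM = 171*177/3 = 30267/3 = 10089

LCM = 10089


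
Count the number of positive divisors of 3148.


3148 = 2^2 × 787^1
d(3148) = (2+1) × (1+1) = 6

6 divisors


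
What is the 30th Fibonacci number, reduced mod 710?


F(k) mod 710 for k=1..30:
1, 1, 2, 3, 5, 8, 13, 21, 34, 55, 89, 144, 233, 377, 610, 277, 177, 454, 631, 375, 296, 671, 257, 218, 475, 693, 458, 441, 189, 630
F(30) mod 710 = 630


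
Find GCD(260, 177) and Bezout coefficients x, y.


Tabular extended Euclidean (each row: r = 260*s + 177*t):
r=260, s=1, t=0
r=177, s=0, t=1
q=1: r=83, s=1, t=-1   [260*(1) + 177*(-1) = 83]
q=2: r=11, s=-2, t=3   [260*(-2) + 177*(3) = 11]
q=7: r=6, s=15, t=-22   [260*(15) + 177*(-22) = 6]
q=1: r=5, s=-17, t=25   [260*(-17) + 177*(25) = 5]
q=1: r=1, s=32, t=-47   [260*(32) + 177*(-47) = 1]
q=5: r=0, s=-177, t=260   [260*(-177) + 177*(260) = 0]
GCD = 1; from the row with r=1: x=32, y=-47
Check: 260*(32) + 177*(-47) = 8320 - 8319 = 1

GCD = 1, x = 32, y = -47


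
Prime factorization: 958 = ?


958 / 2 = 479
479 / 479 = 1
958 = 2 × 479


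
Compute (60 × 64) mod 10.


60 × 64 = 3840
3840 mod 10 = 0


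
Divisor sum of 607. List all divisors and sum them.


Divisors of 607: 1, 607
Sum = 1 + 607 = 608

σ(607) = 608


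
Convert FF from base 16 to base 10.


FF (base 16) = 255 (decimal)
255 (decimal) = 255 (base 10)


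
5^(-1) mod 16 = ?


Use the extended Euclidean algorithm on (16, 5); each row r = 16*s + 5*t:
r=16, s=1, t=0
r=5, s=0, t=1
q=3: r=1, s=1, t=-3   [16*(1) + 5*(-3) = 1]
q=5: r=0, s=-5, t=16   [16*(-5) + 5*(16) = 0]
GCD = 1 with t = -3, so 5*(-3) ≡ 1 (mod 16)
Inverse = -3 mod 16 = 13
Check: 5 * 13 = 65 ≡ 1 (mod 16)

5^(-1) ≡ 13 (mod 16)


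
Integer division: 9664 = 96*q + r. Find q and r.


9664 = 96 * 100 + 64
Check: 9600 + 64 = 9664

q = 100, r = 64


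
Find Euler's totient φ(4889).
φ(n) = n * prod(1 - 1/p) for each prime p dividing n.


4889 = 4889
Prime factors: 4889
φ(4889) = 4889 × (1-1/4889)
= 4889 × 4888/4889 = 4888

φ(4889) = 4888


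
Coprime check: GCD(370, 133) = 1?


Euclidean algorithm:
370 = 2 * 133 + 104
133 = 1 * 104 + 29
104 = 3 * 29 + 17
29 = 1 * 17 + 12
17 = 1 * 12 + 5
12 = 2 * 5 + 2
5 = 2 * 2 + 1
2 = 2 * 1 + 0
GCD(370, 133) = 1

Yes, coprime (GCD = 1)


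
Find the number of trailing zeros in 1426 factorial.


floor(1426/5) = 285
floor(1426/25) = 57
floor(1426/125) = 11
floor(1426/625) = 2
Total = 355

355 trailing zeros


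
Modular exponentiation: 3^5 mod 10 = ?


3^1 mod 10 = 3
3^2 mod 10 = 9
3^3 mod 10 = 7
3^4 mod 10 = 1
3^5 mod 10 = 3


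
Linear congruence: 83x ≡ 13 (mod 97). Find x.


GCD(83, 97) = 1, unique solution
a^(-1) mod 97 = 90
x = 90 * 13 mod 97 = 6

x ≡ 6 (mod 97)


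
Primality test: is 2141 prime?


Check divisors up to sqrt(2141) = 46.2709
No divisors found.
2141 is prime.

Yes, 2141 is prime


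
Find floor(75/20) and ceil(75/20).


75/20 = 3.7500
floor = 3
ceil = 4

floor = 3, ceil = 4


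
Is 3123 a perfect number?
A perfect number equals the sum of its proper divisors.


Proper divisors of 3123: 1, 3, 9, 347, 1041
Sum = 1 + 3 + 9 + 347 + 1041 = 1401

No, 3123 is not perfect (1401 ≠ 3123)


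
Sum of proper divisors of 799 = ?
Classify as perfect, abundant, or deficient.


Proper divisors: 1, 17, 47
Sum = 1 + 17 + 47 = 65
65 < 799 → deficient

s(799) = 65 (deficient)


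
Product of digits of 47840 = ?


4 × 7 × 8 × 4 × 0 = 0


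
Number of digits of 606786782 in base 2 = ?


606786782 in base 2 = 100100001010101101010011011110
Number of digits = 30

30 digits (base 2)


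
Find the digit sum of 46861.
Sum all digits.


4 + 6 + 8 + 6 + 1 = 25


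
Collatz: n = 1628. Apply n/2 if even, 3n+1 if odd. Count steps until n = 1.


1628 → 814 → 407 → 1222 → 611 → 1834 → 917 → 2752 → 1376 → 688 → 344 → 172 → 86 → 43 → 130 → 65 → 196 → 98 → 49 → 148 → 74 → 37 → 112 → 56 → 28 → 14 → 7 → 22 → 11 → 34 → 17 → 52 → 26 → 13 → 40 → 20 → 10 → 5 → 16 → 8 → 4 → 2 → 1
Total steps = 42

42 steps


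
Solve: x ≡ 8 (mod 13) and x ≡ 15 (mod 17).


M = 13*17 = 221
M1 = M/13 = 17, M2 = M/17 = 13
M1^(-1) mod 13 = 10, M2^(-1) mod 17 = 4
x = 8*17*10 + 15*13*4 = 2140
2140 mod 221 = 151
Check: 151 mod 13 = 8 ✓, 151 mod 17 = 15 ✓

x ≡ 151 (mod 221)


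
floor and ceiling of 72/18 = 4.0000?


72/18 = 4.0000
floor = 4
ceil = 4

floor = 4, ceil = 4


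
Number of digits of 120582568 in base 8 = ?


120582568 in base 8 = 713770650
Number of digits = 9

9 digits (base 8)
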